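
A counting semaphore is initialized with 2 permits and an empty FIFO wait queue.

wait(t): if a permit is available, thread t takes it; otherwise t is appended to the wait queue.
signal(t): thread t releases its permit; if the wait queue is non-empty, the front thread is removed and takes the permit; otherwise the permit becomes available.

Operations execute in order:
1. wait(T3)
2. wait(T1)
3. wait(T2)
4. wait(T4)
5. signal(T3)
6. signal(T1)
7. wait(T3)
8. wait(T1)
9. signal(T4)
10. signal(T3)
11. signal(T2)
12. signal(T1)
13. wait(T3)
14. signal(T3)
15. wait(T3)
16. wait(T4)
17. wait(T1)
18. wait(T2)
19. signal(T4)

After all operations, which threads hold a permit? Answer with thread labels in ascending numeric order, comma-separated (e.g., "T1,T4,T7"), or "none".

Answer: T1,T3

Derivation:
Step 1: wait(T3) -> count=1 queue=[] holders={T3}
Step 2: wait(T1) -> count=0 queue=[] holders={T1,T3}
Step 3: wait(T2) -> count=0 queue=[T2] holders={T1,T3}
Step 4: wait(T4) -> count=0 queue=[T2,T4] holders={T1,T3}
Step 5: signal(T3) -> count=0 queue=[T4] holders={T1,T2}
Step 6: signal(T1) -> count=0 queue=[] holders={T2,T4}
Step 7: wait(T3) -> count=0 queue=[T3] holders={T2,T4}
Step 8: wait(T1) -> count=0 queue=[T3,T1] holders={T2,T4}
Step 9: signal(T4) -> count=0 queue=[T1] holders={T2,T3}
Step 10: signal(T3) -> count=0 queue=[] holders={T1,T2}
Step 11: signal(T2) -> count=1 queue=[] holders={T1}
Step 12: signal(T1) -> count=2 queue=[] holders={none}
Step 13: wait(T3) -> count=1 queue=[] holders={T3}
Step 14: signal(T3) -> count=2 queue=[] holders={none}
Step 15: wait(T3) -> count=1 queue=[] holders={T3}
Step 16: wait(T4) -> count=0 queue=[] holders={T3,T4}
Step 17: wait(T1) -> count=0 queue=[T1] holders={T3,T4}
Step 18: wait(T2) -> count=0 queue=[T1,T2] holders={T3,T4}
Step 19: signal(T4) -> count=0 queue=[T2] holders={T1,T3}
Final holders: T1,T3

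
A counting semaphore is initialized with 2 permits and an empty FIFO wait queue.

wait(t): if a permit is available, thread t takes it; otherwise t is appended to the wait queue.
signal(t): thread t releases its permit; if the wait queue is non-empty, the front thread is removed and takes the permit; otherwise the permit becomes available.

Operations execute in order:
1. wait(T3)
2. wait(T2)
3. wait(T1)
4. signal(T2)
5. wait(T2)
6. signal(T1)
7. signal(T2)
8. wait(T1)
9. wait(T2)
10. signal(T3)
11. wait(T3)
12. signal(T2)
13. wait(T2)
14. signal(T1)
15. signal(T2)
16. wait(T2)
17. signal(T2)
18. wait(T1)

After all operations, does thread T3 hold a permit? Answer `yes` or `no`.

Answer: yes

Derivation:
Step 1: wait(T3) -> count=1 queue=[] holders={T3}
Step 2: wait(T2) -> count=0 queue=[] holders={T2,T3}
Step 3: wait(T1) -> count=0 queue=[T1] holders={T2,T3}
Step 4: signal(T2) -> count=0 queue=[] holders={T1,T3}
Step 5: wait(T2) -> count=0 queue=[T2] holders={T1,T3}
Step 6: signal(T1) -> count=0 queue=[] holders={T2,T3}
Step 7: signal(T2) -> count=1 queue=[] holders={T3}
Step 8: wait(T1) -> count=0 queue=[] holders={T1,T3}
Step 9: wait(T2) -> count=0 queue=[T2] holders={T1,T3}
Step 10: signal(T3) -> count=0 queue=[] holders={T1,T2}
Step 11: wait(T3) -> count=0 queue=[T3] holders={T1,T2}
Step 12: signal(T2) -> count=0 queue=[] holders={T1,T3}
Step 13: wait(T2) -> count=0 queue=[T2] holders={T1,T3}
Step 14: signal(T1) -> count=0 queue=[] holders={T2,T3}
Step 15: signal(T2) -> count=1 queue=[] holders={T3}
Step 16: wait(T2) -> count=0 queue=[] holders={T2,T3}
Step 17: signal(T2) -> count=1 queue=[] holders={T3}
Step 18: wait(T1) -> count=0 queue=[] holders={T1,T3}
Final holders: {T1,T3} -> T3 in holders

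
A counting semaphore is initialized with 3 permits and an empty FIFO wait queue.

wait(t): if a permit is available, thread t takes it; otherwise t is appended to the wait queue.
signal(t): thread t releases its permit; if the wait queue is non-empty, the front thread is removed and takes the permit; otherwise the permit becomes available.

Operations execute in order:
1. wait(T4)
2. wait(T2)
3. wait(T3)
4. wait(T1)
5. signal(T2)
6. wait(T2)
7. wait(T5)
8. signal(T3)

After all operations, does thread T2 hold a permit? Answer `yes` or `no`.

Answer: yes

Derivation:
Step 1: wait(T4) -> count=2 queue=[] holders={T4}
Step 2: wait(T2) -> count=1 queue=[] holders={T2,T4}
Step 3: wait(T3) -> count=0 queue=[] holders={T2,T3,T4}
Step 4: wait(T1) -> count=0 queue=[T1] holders={T2,T3,T4}
Step 5: signal(T2) -> count=0 queue=[] holders={T1,T3,T4}
Step 6: wait(T2) -> count=0 queue=[T2] holders={T1,T3,T4}
Step 7: wait(T5) -> count=0 queue=[T2,T5] holders={T1,T3,T4}
Step 8: signal(T3) -> count=0 queue=[T5] holders={T1,T2,T4}
Final holders: {T1,T2,T4} -> T2 in holders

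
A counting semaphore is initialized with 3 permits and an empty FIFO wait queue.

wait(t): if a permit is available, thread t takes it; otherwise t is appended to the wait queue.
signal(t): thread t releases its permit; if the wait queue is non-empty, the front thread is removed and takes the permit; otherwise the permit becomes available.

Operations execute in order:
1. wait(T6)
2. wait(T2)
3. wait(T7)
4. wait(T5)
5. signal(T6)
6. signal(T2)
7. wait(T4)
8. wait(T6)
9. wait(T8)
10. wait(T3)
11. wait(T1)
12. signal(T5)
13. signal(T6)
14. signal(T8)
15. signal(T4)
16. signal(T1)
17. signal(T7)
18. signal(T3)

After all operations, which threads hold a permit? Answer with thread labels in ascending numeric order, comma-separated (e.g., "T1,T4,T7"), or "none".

Answer: none

Derivation:
Step 1: wait(T6) -> count=2 queue=[] holders={T6}
Step 2: wait(T2) -> count=1 queue=[] holders={T2,T6}
Step 3: wait(T7) -> count=0 queue=[] holders={T2,T6,T7}
Step 4: wait(T5) -> count=0 queue=[T5] holders={T2,T6,T7}
Step 5: signal(T6) -> count=0 queue=[] holders={T2,T5,T7}
Step 6: signal(T2) -> count=1 queue=[] holders={T5,T7}
Step 7: wait(T4) -> count=0 queue=[] holders={T4,T5,T7}
Step 8: wait(T6) -> count=0 queue=[T6] holders={T4,T5,T7}
Step 9: wait(T8) -> count=0 queue=[T6,T8] holders={T4,T5,T7}
Step 10: wait(T3) -> count=0 queue=[T6,T8,T3] holders={T4,T5,T7}
Step 11: wait(T1) -> count=0 queue=[T6,T8,T3,T1] holders={T4,T5,T7}
Step 12: signal(T5) -> count=0 queue=[T8,T3,T1] holders={T4,T6,T7}
Step 13: signal(T6) -> count=0 queue=[T3,T1] holders={T4,T7,T8}
Step 14: signal(T8) -> count=0 queue=[T1] holders={T3,T4,T7}
Step 15: signal(T4) -> count=0 queue=[] holders={T1,T3,T7}
Step 16: signal(T1) -> count=1 queue=[] holders={T3,T7}
Step 17: signal(T7) -> count=2 queue=[] holders={T3}
Step 18: signal(T3) -> count=3 queue=[] holders={none}
Final holders: none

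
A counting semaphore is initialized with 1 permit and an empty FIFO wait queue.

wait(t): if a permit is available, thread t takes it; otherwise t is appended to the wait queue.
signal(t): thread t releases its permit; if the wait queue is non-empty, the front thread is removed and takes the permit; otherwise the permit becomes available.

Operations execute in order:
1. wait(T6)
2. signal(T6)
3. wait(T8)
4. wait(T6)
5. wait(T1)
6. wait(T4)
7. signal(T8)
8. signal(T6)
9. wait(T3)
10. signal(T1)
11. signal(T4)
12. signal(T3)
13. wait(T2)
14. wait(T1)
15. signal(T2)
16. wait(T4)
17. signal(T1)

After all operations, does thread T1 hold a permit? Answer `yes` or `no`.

Step 1: wait(T6) -> count=0 queue=[] holders={T6}
Step 2: signal(T6) -> count=1 queue=[] holders={none}
Step 3: wait(T8) -> count=0 queue=[] holders={T8}
Step 4: wait(T6) -> count=0 queue=[T6] holders={T8}
Step 5: wait(T1) -> count=0 queue=[T6,T1] holders={T8}
Step 6: wait(T4) -> count=0 queue=[T6,T1,T4] holders={T8}
Step 7: signal(T8) -> count=0 queue=[T1,T4] holders={T6}
Step 8: signal(T6) -> count=0 queue=[T4] holders={T1}
Step 9: wait(T3) -> count=0 queue=[T4,T3] holders={T1}
Step 10: signal(T1) -> count=0 queue=[T3] holders={T4}
Step 11: signal(T4) -> count=0 queue=[] holders={T3}
Step 12: signal(T3) -> count=1 queue=[] holders={none}
Step 13: wait(T2) -> count=0 queue=[] holders={T2}
Step 14: wait(T1) -> count=0 queue=[T1] holders={T2}
Step 15: signal(T2) -> count=0 queue=[] holders={T1}
Step 16: wait(T4) -> count=0 queue=[T4] holders={T1}
Step 17: signal(T1) -> count=0 queue=[] holders={T4}
Final holders: {T4} -> T1 not in holders

Answer: no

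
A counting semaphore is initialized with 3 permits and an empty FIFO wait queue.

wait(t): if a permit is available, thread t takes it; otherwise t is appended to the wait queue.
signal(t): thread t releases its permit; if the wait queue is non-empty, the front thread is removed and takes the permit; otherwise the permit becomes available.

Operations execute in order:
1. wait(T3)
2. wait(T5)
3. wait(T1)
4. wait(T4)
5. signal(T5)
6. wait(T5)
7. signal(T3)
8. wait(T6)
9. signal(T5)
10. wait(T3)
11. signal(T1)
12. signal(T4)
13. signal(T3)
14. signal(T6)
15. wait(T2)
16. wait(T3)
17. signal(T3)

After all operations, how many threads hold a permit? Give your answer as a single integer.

Step 1: wait(T3) -> count=2 queue=[] holders={T3}
Step 2: wait(T5) -> count=1 queue=[] holders={T3,T5}
Step 3: wait(T1) -> count=0 queue=[] holders={T1,T3,T5}
Step 4: wait(T4) -> count=0 queue=[T4] holders={T1,T3,T5}
Step 5: signal(T5) -> count=0 queue=[] holders={T1,T3,T4}
Step 6: wait(T5) -> count=0 queue=[T5] holders={T1,T3,T4}
Step 7: signal(T3) -> count=0 queue=[] holders={T1,T4,T5}
Step 8: wait(T6) -> count=0 queue=[T6] holders={T1,T4,T5}
Step 9: signal(T5) -> count=0 queue=[] holders={T1,T4,T6}
Step 10: wait(T3) -> count=0 queue=[T3] holders={T1,T4,T6}
Step 11: signal(T1) -> count=0 queue=[] holders={T3,T4,T6}
Step 12: signal(T4) -> count=1 queue=[] holders={T3,T6}
Step 13: signal(T3) -> count=2 queue=[] holders={T6}
Step 14: signal(T6) -> count=3 queue=[] holders={none}
Step 15: wait(T2) -> count=2 queue=[] holders={T2}
Step 16: wait(T3) -> count=1 queue=[] holders={T2,T3}
Step 17: signal(T3) -> count=2 queue=[] holders={T2}
Final holders: {T2} -> 1 thread(s)

Answer: 1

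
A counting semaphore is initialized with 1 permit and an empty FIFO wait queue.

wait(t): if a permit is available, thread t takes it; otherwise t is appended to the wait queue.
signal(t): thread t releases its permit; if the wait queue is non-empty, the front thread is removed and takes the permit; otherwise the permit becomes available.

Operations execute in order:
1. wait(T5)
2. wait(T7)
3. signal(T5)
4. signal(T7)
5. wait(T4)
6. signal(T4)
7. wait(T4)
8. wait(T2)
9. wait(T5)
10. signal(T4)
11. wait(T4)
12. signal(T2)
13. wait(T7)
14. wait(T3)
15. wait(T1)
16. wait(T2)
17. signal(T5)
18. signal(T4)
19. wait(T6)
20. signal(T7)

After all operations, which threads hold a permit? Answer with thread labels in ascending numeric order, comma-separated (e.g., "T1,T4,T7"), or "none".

Answer: T3

Derivation:
Step 1: wait(T5) -> count=0 queue=[] holders={T5}
Step 2: wait(T7) -> count=0 queue=[T7] holders={T5}
Step 3: signal(T5) -> count=0 queue=[] holders={T7}
Step 4: signal(T7) -> count=1 queue=[] holders={none}
Step 5: wait(T4) -> count=0 queue=[] holders={T4}
Step 6: signal(T4) -> count=1 queue=[] holders={none}
Step 7: wait(T4) -> count=0 queue=[] holders={T4}
Step 8: wait(T2) -> count=0 queue=[T2] holders={T4}
Step 9: wait(T5) -> count=0 queue=[T2,T5] holders={T4}
Step 10: signal(T4) -> count=0 queue=[T5] holders={T2}
Step 11: wait(T4) -> count=0 queue=[T5,T4] holders={T2}
Step 12: signal(T2) -> count=0 queue=[T4] holders={T5}
Step 13: wait(T7) -> count=0 queue=[T4,T7] holders={T5}
Step 14: wait(T3) -> count=0 queue=[T4,T7,T3] holders={T5}
Step 15: wait(T1) -> count=0 queue=[T4,T7,T3,T1] holders={T5}
Step 16: wait(T2) -> count=0 queue=[T4,T7,T3,T1,T2] holders={T5}
Step 17: signal(T5) -> count=0 queue=[T7,T3,T1,T2] holders={T4}
Step 18: signal(T4) -> count=0 queue=[T3,T1,T2] holders={T7}
Step 19: wait(T6) -> count=0 queue=[T3,T1,T2,T6] holders={T7}
Step 20: signal(T7) -> count=0 queue=[T1,T2,T6] holders={T3}
Final holders: T3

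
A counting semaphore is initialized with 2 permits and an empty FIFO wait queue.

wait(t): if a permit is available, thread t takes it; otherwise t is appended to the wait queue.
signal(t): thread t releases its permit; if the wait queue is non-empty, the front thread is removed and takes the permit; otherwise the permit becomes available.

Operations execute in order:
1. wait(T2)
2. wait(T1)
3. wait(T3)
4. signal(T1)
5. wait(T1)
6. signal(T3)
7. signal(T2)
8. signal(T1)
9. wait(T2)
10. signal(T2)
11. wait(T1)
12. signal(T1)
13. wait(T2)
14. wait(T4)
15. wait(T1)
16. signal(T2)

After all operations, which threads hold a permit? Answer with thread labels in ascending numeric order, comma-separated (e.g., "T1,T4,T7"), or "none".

Step 1: wait(T2) -> count=1 queue=[] holders={T2}
Step 2: wait(T1) -> count=0 queue=[] holders={T1,T2}
Step 3: wait(T3) -> count=0 queue=[T3] holders={T1,T2}
Step 4: signal(T1) -> count=0 queue=[] holders={T2,T3}
Step 5: wait(T1) -> count=0 queue=[T1] holders={T2,T3}
Step 6: signal(T3) -> count=0 queue=[] holders={T1,T2}
Step 7: signal(T2) -> count=1 queue=[] holders={T1}
Step 8: signal(T1) -> count=2 queue=[] holders={none}
Step 9: wait(T2) -> count=1 queue=[] holders={T2}
Step 10: signal(T2) -> count=2 queue=[] holders={none}
Step 11: wait(T1) -> count=1 queue=[] holders={T1}
Step 12: signal(T1) -> count=2 queue=[] holders={none}
Step 13: wait(T2) -> count=1 queue=[] holders={T2}
Step 14: wait(T4) -> count=0 queue=[] holders={T2,T4}
Step 15: wait(T1) -> count=0 queue=[T1] holders={T2,T4}
Step 16: signal(T2) -> count=0 queue=[] holders={T1,T4}
Final holders: T1,T4

Answer: T1,T4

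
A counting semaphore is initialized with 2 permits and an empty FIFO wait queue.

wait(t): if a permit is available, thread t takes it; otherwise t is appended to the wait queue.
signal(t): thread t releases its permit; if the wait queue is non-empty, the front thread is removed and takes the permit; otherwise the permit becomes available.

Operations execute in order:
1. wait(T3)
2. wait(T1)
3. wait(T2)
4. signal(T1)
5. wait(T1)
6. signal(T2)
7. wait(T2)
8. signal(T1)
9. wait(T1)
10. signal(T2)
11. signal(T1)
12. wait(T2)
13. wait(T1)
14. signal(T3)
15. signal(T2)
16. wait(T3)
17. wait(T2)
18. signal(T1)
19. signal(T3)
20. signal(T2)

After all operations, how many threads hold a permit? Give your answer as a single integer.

Step 1: wait(T3) -> count=1 queue=[] holders={T3}
Step 2: wait(T1) -> count=0 queue=[] holders={T1,T3}
Step 3: wait(T2) -> count=0 queue=[T2] holders={T1,T3}
Step 4: signal(T1) -> count=0 queue=[] holders={T2,T3}
Step 5: wait(T1) -> count=0 queue=[T1] holders={T2,T3}
Step 6: signal(T2) -> count=0 queue=[] holders={T1,T3}
Step 7: wait(T2) -> count=0 queue=[T2] holders={T1,T3}
Step 8: signal(T1) -> count=0 queue=[] holders={T2,T3}
Step 9: wait(T1) -> count=0 queue=[T1] holders={T2,T3}
Step 10: signal(T2) -> count=0 queue=[] holders={T1,T3}
Step 11: signal(T1) -> count=1 queue=[] holders={T3}
Step 12: wait(T2) -> count=0 queue=[] holders={T2,T3}
Step 13: wait(T1) -> count=0 queue=[T1] holders={T2,T3}
Step 14: signal(T3) -> count=0 queue=[] holders={T1,T2}
Step 15: signal(T2) -> count=1 queue=[] holders={T1}
Step 16: wait(T3) -> count=0 queue=[] holders={T1,T3}
Step 17: wait(T2) -> count=0 queue=[T2] holders={T1,T3}
Step 18: signal(T1) -> count=0 queue=[] holders={T2,T3}
Step 19: signal(T3) -> count=1 queue=[] holders={T2}
Step 20: signal(T2) -> count=2 queue=[] holders={none}
Final holders: {none} -> 0 thread(s)

Answer: 0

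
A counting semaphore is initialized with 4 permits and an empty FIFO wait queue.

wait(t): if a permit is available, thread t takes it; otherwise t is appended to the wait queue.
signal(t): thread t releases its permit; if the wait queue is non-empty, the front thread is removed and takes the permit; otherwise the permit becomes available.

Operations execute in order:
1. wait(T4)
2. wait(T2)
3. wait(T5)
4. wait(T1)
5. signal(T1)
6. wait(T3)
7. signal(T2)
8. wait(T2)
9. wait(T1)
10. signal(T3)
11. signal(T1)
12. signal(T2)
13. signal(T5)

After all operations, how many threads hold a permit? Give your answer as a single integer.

Step 1: wait(T4) -> count=3 queue=[] holders={T4}
Step 2: wait(T2) -> count=2 queue=[] holders={T2,T4}
Step 3: wait(T5) -> count=1 queue=[] holders={T2,T4,T5}
Step 4: wait(T1) -> count=0 queue=[] holders={T1,T2,T4,T5}
Step 5: signal(T1) -> count=1 queue=[] holders={T2,T4,T5}
Step 6: wait(T3) -> count=0 queue=[] holders={T2,T3,T4,T5}
Step 7: signal(T2) -> count=1 queue=[] holders={T3,T4,T5}
Step 8: wait(T2) -> count=0 queue=[] holders={T2,T3,T4,T5}
Step 9: wait(T1) -> count=0 queue=[T1] holders={T2,T3,T4,T5}
Step 10: signal(T3) -> count=0 queue=[] holders={T1,T2,T4,T5}
Step 11: signal(T1) -> count=1 queue=[] holders={T2,T4,T5}
Step 12: signal(T2) -> count=2 queue=[] holders={T4,T5}
Step 13: signal(T5) -> count=3 queue=[] holders={T4}
Final holders: {T4} -> 1 thread(s)

Answer: 1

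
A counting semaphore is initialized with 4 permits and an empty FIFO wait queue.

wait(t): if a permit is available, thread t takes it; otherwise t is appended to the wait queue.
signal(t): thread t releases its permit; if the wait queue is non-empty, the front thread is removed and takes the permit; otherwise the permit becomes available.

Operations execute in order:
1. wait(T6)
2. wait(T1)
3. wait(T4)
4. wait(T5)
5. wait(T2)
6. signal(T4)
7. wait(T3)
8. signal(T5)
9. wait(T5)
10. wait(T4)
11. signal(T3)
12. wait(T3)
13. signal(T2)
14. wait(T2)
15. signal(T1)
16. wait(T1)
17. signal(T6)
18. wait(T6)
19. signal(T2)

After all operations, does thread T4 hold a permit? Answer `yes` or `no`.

Step 1: wait(T6) -> count=3 queue=[] holders={T6}
Step 2: wait(T1) -> count=2 queue=[] holders={T1,T6}
Step 3: wait(T4) -> count=1 queue=[] holders={T1,T4,T6}
Step 4: wait(T5) -> count=0 queue=[] holders={T1,T4,T5,T6}
Step 5: wait(T2) -> count=0 queue=[T2] holders={T1,T4,T5,T6}
Step 6: signal(T4) -> count=0 queue=[] holders={T1,T2,T5,T6}
Step 7: wait(T3) -> count=0 queue=[T3] holders={T1,T2,T5,T6}
Step 8: signal(T5) -> count=0 queue=[] holders={T1,T2,T3,T6}
Step 9: wait(T5) -> count=0 queue=[T5] holders={T1,T2,T3,T6}
Step 10: wait(T4) -> count=0 queue=[T5,T4] holders={T1,T2,T3,T6}
Step 11: signal(T3) -> count=0 queue=[T4] holders={T1,T2,T5,T6}
Step 12: wait(T3) -> count=0 queue=[T4,T3] holders={T1,T2,T5,T6}
Step 13: signal(T2) -> count=0 queue=[T3] holders={T1,T4,T5,T6}
Step 14: wait(T2) -> count=0 queue=[T3,T2] holders={T1,T4,T5,T6}
Step 15: signal(T1) -> count=0 queue=[T2] holders={T3,T4,T5,T6}
Step 16: wait(T1) -> count=0 queue=[T2,T1] holders={T3,T4,T5,T6}
Step 17: signal(T6) -> count=0 queue=[T1] holders={T2,T3,T4,T5}
Step 18: wait(T6) -> count=0 queue=[T1,T6] holders={T2,T3,T4,T5}
Step 19: signal(T2) -> count=0 queue=[T6] holders={T1,T3,T4,T5}
Final holders: {T1,T3,T4,T5} -> T4 in holders

Answer: yes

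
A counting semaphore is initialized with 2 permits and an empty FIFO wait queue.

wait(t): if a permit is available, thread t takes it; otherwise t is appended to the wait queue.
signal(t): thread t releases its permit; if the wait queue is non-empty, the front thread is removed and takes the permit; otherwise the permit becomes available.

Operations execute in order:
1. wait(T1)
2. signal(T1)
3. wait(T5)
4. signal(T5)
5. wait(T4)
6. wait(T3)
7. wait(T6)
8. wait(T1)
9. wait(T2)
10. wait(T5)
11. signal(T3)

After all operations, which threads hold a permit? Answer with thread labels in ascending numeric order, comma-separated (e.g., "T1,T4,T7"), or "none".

Answer: T4,T6

Derivation:
Step 1: wait(T1) -> count=1 queue=[] holders={T1}
Step 2: signal(T1) -> count=2 queue=[] holders={none}
Step 3: wait(T5) -> count=1 queue=[] holders={T5}
Step 4: signal(T5) -> count=2 queue=[] holders={none}
Step 5: wait(T4) -> count=1 queue=[] holders={T4}
Step 6: wait(T3) -> count=0 queue=[] holders={T3,T4}
Step 7: wait(T6) -> count=0 queue=[T6] holders={T3,T4}
Step 8: wait(T1) -> count=0 queue=[T6,T1] holders={T3,T4}
Step 9: wait(T2) -> count=0 queue=[T6,T1,T2] holders={T3,T4}
Step 10: wait(T5) -> count=0 queue=[T6,T1,T2,T5] holders={T3,T4}
Step 11: signal(T3) -> count=0 queue=[T1,T2,T5] holders={T4,T6}
Final holders: T4,T6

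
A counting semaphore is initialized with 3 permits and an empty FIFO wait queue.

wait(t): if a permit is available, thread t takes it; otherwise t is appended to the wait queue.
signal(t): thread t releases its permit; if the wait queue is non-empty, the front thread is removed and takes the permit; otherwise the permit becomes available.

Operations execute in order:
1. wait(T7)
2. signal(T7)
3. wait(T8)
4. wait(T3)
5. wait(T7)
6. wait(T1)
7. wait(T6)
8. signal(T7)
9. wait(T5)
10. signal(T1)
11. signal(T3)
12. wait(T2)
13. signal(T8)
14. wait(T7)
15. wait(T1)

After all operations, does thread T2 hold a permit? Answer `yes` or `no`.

Answer: yes

Derivation:
Step 1: wait(T7) -> count=2 queue=[] holders={T7}
Step 2: signal(T7) -> count=3 queue=[] holders={none}
Step 3: wait(T8) -> count=2 queue=[] holders={T8}
Step 4: wait(T3) -> count=1 queue=[] holders={T3,T8}
Step 5: wait(T7) -> count=0 queue=[] holders={T3,T7,T8}
Step 6: wait(T1) -> count=0 queue=[T1] holders={T3,T7,T8}
Step 7: wait(T6) -> count=0 queue=[T1,T6] holders={T3,T7,T8}
Step 8: signal(T7) -> count=0 queue=[T6] holders={T1,T3,T8}
Step 9: wait(T5) -> count=0 queue=[T6,T5] holders={T1,T3,T8}
Step 10: signal(T1) -> count=0 queue=[T5] holders={T3,T6,T8}
Step 11: signal(T3) -> count=0 queue=[] holders={T5,T6,T8}
Step 12: wait(T2) -> count=0 queue=[T2] holders={T5,T6,T8}
Step 13: signal(T8) -> count=0 queue=[] holders={T2,T5,T6}
Step 14: wait(T7) -> count=0 queue=[T7] holders={T2,T5,T6}
Step 15: wait(T1) -> count=0 queue=[T7,T1] holders={T2,T5,T6}
Final holders: {T2,T5,T6} -> T2 in holders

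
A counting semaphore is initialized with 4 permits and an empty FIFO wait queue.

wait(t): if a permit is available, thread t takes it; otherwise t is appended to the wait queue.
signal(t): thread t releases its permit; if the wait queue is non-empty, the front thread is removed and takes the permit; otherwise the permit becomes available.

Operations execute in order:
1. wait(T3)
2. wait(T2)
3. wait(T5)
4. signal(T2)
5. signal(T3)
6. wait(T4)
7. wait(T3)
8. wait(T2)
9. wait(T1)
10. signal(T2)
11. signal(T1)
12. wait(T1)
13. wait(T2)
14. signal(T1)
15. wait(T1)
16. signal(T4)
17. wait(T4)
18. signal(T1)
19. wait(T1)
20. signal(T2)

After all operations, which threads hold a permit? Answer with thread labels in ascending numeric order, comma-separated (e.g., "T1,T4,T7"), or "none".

Answer: T1,T3,T4,T5

Derivation:
Step 1: wait(T3) -> count=3 queue=[] holders={T3}
Step 2: wait(T2) -> count=2 queue=[] holders={T2,T3}
Step 3: wait(T5) -> count=1 queue=[] holders={T2,T3,T5}
Step 4: signal(T2) -> count=2 queue=[] holders={T3,T5}
Step 5: signal(T3) -> count=3 queue=[] holders={T5}
Step 6: wait(T4) -> count=2 queue=[] holders={T4,T5}
Step 7: wait(T3) -> count=1 queue=[] holders={T3,T4,T5}
Step 8: wait(T2) -> count=0 queue=[] holders={T2,T3,T4,T5}
Step 9: wait(T1) -> count=0 queue=[T1] holders={T2,T3,T4,T5}
Step 10: signal(T2) -> count=0 queue=[] holders={T1,T3,T4,T5}
Step 11: signal(T1) -> count=1 queue=[] holders={T3,T4,T5}
Step 12: wait(T1) -> count=0 queue=[] holders={T1,T3,T4,T5}
Step 13: wait(T2) -> count=0 queue=[T2] holders={T1,T3,T4,T5}
Step 14: signal(T1) -> count=0 queue=[] holders={T2,T3,T4,T5}
Step 15: wait(T1) -> count=0 queue=[T1] holders={T2,T3,T4,T5}
Step 16: signal(T4) -> count=0 queue=[] holders={T1,T2,T3,T5}
Step 17: wait(T4) -> count=0 queue=[T4] holders={T1,T2,T3,T5}
Step 18: signal(T1) -> count=0 queue=[] holders={T2,T3,T4,T5}
Step 19: wait(T1) -> count=0 queue=[T1] holders={T2,T3,T4,T5}
Step 20: signal(T2) -> count=0 queue=[] holders={T1,T3,T4,T5}
Final holders: T1,T3,T4,T5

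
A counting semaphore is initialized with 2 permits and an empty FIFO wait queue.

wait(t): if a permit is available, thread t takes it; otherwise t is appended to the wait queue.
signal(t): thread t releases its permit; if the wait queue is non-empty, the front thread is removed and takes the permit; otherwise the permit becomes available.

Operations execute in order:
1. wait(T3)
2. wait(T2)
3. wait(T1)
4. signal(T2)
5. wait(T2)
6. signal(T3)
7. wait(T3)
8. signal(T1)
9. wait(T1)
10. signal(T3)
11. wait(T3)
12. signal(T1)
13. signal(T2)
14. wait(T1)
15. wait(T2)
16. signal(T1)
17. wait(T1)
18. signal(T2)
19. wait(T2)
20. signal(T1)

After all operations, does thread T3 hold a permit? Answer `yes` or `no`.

Answer: yes

Derivation:
Step 1: wait(T3) -> count=1 queue=[] holders={T3}
Step 2: wait(T2) -> count=0 queue=[] holders={T2,T3}
Step 3: wait(T1) -> count=0 queue=[T1] holders={T2,T3}
Step 4: signal(T2) -> count=0 queue=[] holders={T1,T3}
Step 5: wait(T2) -> count=0 queue=[T2] holders={T1,T3}
Step 6: signal(T3) -> count=0 queue=[] holders={T1,T2}
Step 7: wait(T3) -> count=0 queue=[T3] holders={T1,T2}
Step 8: signal(T1) -> count=0 queue=[] holders={T2,T3}
Step 9: wait(T1) -> count=0 queue=[T1] holders={T2,T3}
Step 10: signal(T3) -> count=0 queue=[] holders={T1,T2}
Step 11: wait(T3) -> count=0 queue=[T3] holders={T1,T2}
Step 12: signal(T1) -> count=0 queue=[] holders={T2,T3}
Step 13: signal(T2) -> count=1 queue=[] holders={T3}
Step 14: wait(T1) -> count=0 queue=[] holders={T1,T3}
Step 15: wait(T2) -> count=0 queue=[T2] holders={T1,T3}
Step 16: signal(T1) -> count=0 queue=[] holders={T2,T3}
Step 17: wait(T1) -> count=0 queue=[T1] holders={T2,T3}
Step 18: signal(T2) -> count=0 queue=[] holders={T1,T3}
Step 19: wait(T2) -> count=0 queue=[T2] holders={T1,T3}
Step 20: signal(T1) -> count=0 queue=[] holders={T2,T3}
Final holders: {T2,T3} -> T3 in holders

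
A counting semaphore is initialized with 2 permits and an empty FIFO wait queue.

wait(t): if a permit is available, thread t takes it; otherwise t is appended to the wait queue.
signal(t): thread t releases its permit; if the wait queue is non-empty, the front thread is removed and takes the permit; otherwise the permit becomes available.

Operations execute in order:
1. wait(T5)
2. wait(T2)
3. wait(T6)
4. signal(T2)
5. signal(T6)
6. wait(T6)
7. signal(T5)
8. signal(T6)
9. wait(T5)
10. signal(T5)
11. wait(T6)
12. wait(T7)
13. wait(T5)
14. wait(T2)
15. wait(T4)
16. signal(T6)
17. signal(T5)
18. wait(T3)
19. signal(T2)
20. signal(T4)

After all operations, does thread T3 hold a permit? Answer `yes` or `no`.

Step 1: wait(T5) -> count=1 queue=[] holders={T5}
Step 2: wait(T2) -> count=0 queue=[] holders={T2,T5}
Step 3: wait(T6) -> count=0 queue=[T6] holders={T2,T5}
Step 4: signal(T2) -> count=0 queue=[] holders={T5,T6}
Step 5: signal(T6) -> count=1 queue=[] holders={T5}
Step 6: wait(T6) -> count=0 queue=[] holders={T5,T6}
Step 7: signal(T5) -> count=1 queue=[] holders={T6}
Step 8: signal(T6) -> count=2 queue=[] holders={none}
Step 9: wait(T5) -> count=1 queue=[] holders={T5}
Step 10: signal(T5) -> count=2 queue=[] holders={none}
Step 11: wait(T6) -> count=1 queue=[] holders={T6}
Step 12: wait(T7) -> count=0 queue=[] holders={T6,T7}
Step 13: wait(T5) -> count=0 queue=[T5] holders={T6,T7}
Step 14: wait(T2) -> count=0 queue=[T5,T2] holders={T6,T7}
Step 15: wait(T4) -> count=0 queue=[T5,T2,T4] holders={T6,T7}
Step 16: signal(T6) -> count=0 queue=[T2,T4] holders={T5,T7}
Step 17: signal(T5) -> count=0 queue=[T4] holders={T2,T7}
Step 18: wait(T3) -> count=0 queue=[T4,T3] holders={T2,T7}
Step 19: signal(T2) -> count=0 queue=[T3] holders={T4,T7}
Step 20: signal(T4) -> count=0 queue=[] holders={T3,T7}
Final holders: {T3,T7} -> T3 in holders

Answer: yes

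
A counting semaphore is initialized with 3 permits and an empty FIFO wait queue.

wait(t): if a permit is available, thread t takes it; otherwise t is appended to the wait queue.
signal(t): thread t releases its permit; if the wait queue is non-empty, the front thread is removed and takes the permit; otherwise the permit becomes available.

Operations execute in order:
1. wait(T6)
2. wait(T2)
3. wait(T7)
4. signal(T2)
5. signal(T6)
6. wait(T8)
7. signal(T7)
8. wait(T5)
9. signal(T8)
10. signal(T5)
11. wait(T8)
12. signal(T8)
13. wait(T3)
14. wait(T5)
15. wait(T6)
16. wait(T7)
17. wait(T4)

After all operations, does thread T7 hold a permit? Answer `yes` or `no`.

Step 1: wait(T6) -> count=2 queue=[] holders={T6}
Step 2: wait(T2) -> count=1 queue=[] holders={T2,T6}
Step 3: wait(T7) -> count=0 queue=[] holders={T2,T6,T7}
Step 4: signal(T2) -> count=1 queue=[] holders={T6,T7}
Step 5: signal(T6) -> count=2 queue=[] holders={T7}
Step 6: wait(T8) -> count=1 queue=[] holders={T7,T8}
Step 7: signal(T7) -> count=2 queue=[] holders={T8}
Step 8: wait(T5) -> count=1 queue=[] holders={T5,T8}
Step 9: signal(T8) -> count=2 queue=[] holders={T5}
Step 10: signal(T5) -> count=3 queue=[] holders={none}
Step 11: wait(T8) -> count=2 queue=[] holders={T8}
Step 12: signal(T8) -> count=3 queue=[] holders={none}
Step 13: wait(T3) -> count=2 queue=[] holders={T3}
Step 14: wait(T5) -> count=1 queue=[] holders={T3,T5}
Step 15: wait(T6) -> count=0 queue=[] holders={T3,T5,T6}
Step 16: wait(T7) -> count=0 queue=[T7] holders={T3,T5,T6}
Step 17: wait(T4) -> count=0 queue=[T7,T4] holders={T3,T5,T6}
Final holders: {T3,T5,T6} -> T7 not in holders

Answer: no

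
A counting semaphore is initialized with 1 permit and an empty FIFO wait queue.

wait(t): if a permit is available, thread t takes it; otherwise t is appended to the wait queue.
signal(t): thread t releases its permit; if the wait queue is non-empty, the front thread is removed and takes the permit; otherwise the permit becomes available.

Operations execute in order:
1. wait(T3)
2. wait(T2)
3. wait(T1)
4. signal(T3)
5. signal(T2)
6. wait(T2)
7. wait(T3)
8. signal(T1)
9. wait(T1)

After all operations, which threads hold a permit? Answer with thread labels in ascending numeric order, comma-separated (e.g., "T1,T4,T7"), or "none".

Answer: T2

Derivation:
Step 1: wait(T3) -> count=0 queue=[] holders={T3}
Step 2: wait(T2) -> count=0 queue=[T2] holders={T3}
Step 3: wait(T1) -> count=0 queue=[T2,T1] holders={T3}
Step 4: signal(T3) -> count=0 queue=[T1] holders={T2}
Step 5: signal(T2) -> count=0 queue=[] holders={T1}
Step 6: wait(T2) -> count=0 queue=[T2] holders={T1}
Step 7: wait(T3) -> count=0 queue=[T2,T3] holders={T1}
Step 8: signal(T1) -> count=0 queue=[T3] holders={T2}
Step 9: wait(T1) -> count=0 queue=[T3,T1] holders={T2}
Final holders: T2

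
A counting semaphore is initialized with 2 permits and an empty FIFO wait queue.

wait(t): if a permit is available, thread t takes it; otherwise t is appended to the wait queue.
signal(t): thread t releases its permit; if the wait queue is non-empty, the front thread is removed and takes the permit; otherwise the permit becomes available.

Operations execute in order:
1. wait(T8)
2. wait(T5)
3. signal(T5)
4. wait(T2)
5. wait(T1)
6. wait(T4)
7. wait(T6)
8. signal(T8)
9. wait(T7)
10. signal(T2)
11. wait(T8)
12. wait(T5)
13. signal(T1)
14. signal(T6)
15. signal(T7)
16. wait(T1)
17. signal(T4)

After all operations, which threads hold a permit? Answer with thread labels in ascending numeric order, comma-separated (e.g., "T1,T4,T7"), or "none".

Answer: T5,T8

Derivation:
Step 1: wait(T8) -> count=1 queue=[] holders={T8}
Step 2: wait(T5) -> count=0 queue=[] holders={T5,T8}
Step 3: signal(T5) -> count=1 queue=[] holders={T8}
Step 4: wait(T2) -> count=0 queue=[] holders={T2,T8}
Step 5: wait(T1) -> count=0 queue=[T1] holders={T2,T8}
Step 6: wait(T4) -> count=0 queue=[T1,T4] holders={T2,T8}
Step 7: wait(T6) -> count=0 queue=[T1,T4,T6] holders={T2,T8}
Step 8: signal(T8) -> count=0 queue=[T4,T6] holders={T1,T2}
Step 9: wait(T7) -> count=0 queue=[T4,T6,T7] holders={T1,T2}
Step 10: signal(T2) -> count=0 queue=[T6,T7] holders={T1,T4}
Step 11: wait(T8) -> count=0 queue=[T6,T7,T8] holders={T1,T4}
Step 12: wait(T5) -> count=0 queue=[T6,T7,T8,T5] holders={T1,T4}
Step 13: signal(T1) -> count=0 queue=[T7,T8,T5] holders={T4,T6}
Step 14: signal(T6) -> count=0 queue=[T8,T5] holders={T4,T7}
Step 15: signal(T7) -> count=0 queue=[T5] holders={T4,T8}
Step 16: wait(T1) -> count=0 queue=[T5,T1] holders={T4,T8}
Step 17: signal(T4) -> count=0 queue=[T1] holders={T5,T8}
Final holders: T5,T8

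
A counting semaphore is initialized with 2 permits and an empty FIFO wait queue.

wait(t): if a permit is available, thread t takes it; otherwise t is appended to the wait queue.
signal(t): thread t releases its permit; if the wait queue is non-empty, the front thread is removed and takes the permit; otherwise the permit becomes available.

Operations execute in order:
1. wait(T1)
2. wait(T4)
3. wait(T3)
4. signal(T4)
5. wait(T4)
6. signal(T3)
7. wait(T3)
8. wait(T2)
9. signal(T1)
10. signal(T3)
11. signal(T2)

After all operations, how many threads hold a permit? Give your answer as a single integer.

Answer: 1

Derivation:
Step 1: wait(T1) -> count=1 queue=[] holders={T1}
Step 2: wait(T4) -> count=0 queue=[] holders={T1,T4}
Step 3: wait(T3) -> count=0 queue=[T3] holders={T1,T4}
Step 4: signal(T4) -> count=0 queue=[] holders={T1,T3}
Step 5: wait(T4) -> count=0 queue=[T4] holders={T1,T3}
Step 6: signal(T3) -> count=0 queue=[] holders={T1,T4}
Step 7: wait(T3) -> count=0 queue=[T3] holders={T1,T4}
Step 8: wait(T2) -> count=0 queue=[T3,T2] holders={T1,T4}
Step 9: signal(T1) -> count=0 queue=[T2] holders={T3,T4}
Step 10: signal(T3) -> count=0 queue=[] holders={T2,T4}
Step 11: signal(T2) -> count=1 queue=[] holders={T4}
Final holders: {T4} -> 1 thread(s)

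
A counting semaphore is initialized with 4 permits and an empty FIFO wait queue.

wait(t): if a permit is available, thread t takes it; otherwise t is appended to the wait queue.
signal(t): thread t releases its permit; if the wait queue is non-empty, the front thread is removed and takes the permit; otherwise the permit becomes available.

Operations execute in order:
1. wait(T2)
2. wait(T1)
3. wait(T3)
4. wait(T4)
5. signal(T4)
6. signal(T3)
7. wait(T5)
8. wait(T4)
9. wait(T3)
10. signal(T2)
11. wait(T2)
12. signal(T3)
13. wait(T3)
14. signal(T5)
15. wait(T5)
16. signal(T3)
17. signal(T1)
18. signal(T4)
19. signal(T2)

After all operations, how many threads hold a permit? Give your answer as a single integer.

Step 1: wait(T2) -> count=3 queue=[] holders={T2}
Step 2: wait(T1) -> count=2 queue=[] holders={T1,T2}
Step 3: wait(T3) -> count=1 queue=[] holders={T1,T2,T3}
Step 4: wait(T4) -> count=0 queue=[] holders={T1,T2,T3,T4}
Step 5: signal(T4) -> count=1 queue=[] holders={T1,T2,T3}
Step 6: signal(T3) -> count=2 queue=[] holders={T1,T2}
Step 7: wait(T5) -> count=1 queue=[] holders={T1,T2,T5}
Step 8: wait(T4) -> count=0 queue=[] holders={T1,T2,T4,T5}
Step 9: wait(T3) -> count=0 queue=[T3] holders={T1,T2,T4,T5}
Step 10: signal(T2) -> count=0 queue=[] holders={T1,T3,T4,T5}
Step 11: wait(T2) -> count=0 queue=[T2] holders={T1,T3,T4,T5}
Step 12: signal(T3) -> count=0 queue=[] holders={T1,T2,T4,T5}
Step 13: wait(T3) -> count=0 queue=[T3] holders={T1,T2,T4,T5}
Step 14: signal(T5) -> count=0 queue=[] holders={T1,T2,T3,T4}
Step 15: wait(T5) -> count=0 queue=[T5] holders={T1,T2,T3,T4}
Step 16: signal(T3) -> count=0 queue=[] holders={T1,T2,T4,T5}
Step 17: signal(T1) -> count=1 queue=[] holders={T2,T4,T5}
Step 18: signal(T4) -> count=2 queue=[] holders={T2,T5}
Step 19: signal(T2) -> count=3 queue=[] holders={T5}
Final holders: {T5} -> 1 thread(s)

Answer: 1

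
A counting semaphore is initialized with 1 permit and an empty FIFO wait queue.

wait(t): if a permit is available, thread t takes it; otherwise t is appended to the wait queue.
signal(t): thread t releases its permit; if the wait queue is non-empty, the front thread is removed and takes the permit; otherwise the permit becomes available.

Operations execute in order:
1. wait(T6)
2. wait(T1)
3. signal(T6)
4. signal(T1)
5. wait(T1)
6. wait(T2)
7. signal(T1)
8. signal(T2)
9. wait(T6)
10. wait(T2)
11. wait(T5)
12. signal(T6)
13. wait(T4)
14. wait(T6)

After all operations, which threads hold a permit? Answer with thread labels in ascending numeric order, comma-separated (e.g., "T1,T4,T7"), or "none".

Step 1: wait(T6) -> count=0 queue=[] holders={T6}
Step 2: wait(T1) -> count=0 queue=[T1] holders={T6}
Step 3: signal(T6) -> count=0 queue=[] holders={T1}
Step 4: signal(T1) -> count=1 queue=[] holders={none}
Step 5: wait(T1) -> count=0 queue=[] holders={T1}
Step 6: wait(T2) -> count=0 queue=[T2] holders={T1}
Step 7: signal(T1) -> count=0 queue=[] holders={T2}
Step 8: signal(T2) -> count=1 queue=[] holders={none}
Step 9: wait(T6) -> count=0 queue=[] holders={T6}
Step 10: wait(T2) -> count=0 queue=[T2] holders={T6}
Step 11: wait(T5) -> count=0 queue=[T2,T5] holders={T6}
Step 12: signal(T6) -> count=0 queue=[T5] holders={T2}
Step 13: wait(T4) -> count=0 queue=[T5,T4] holders={T2}
Step 14: wait(T6) -> count=0 queue=[T5,T4,T6] holders={T2}
Final holders: T2

Answer: T2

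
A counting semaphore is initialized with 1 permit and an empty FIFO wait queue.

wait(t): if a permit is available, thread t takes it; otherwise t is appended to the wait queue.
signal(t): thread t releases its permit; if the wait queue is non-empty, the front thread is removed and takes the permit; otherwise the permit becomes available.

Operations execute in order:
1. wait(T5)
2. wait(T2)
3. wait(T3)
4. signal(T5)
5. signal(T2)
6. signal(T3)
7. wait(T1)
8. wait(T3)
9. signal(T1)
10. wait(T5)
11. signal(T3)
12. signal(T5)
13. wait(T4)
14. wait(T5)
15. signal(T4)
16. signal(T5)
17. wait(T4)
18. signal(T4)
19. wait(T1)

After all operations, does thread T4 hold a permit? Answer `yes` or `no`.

Answer: no

Derivation:
Step 1: wait(T5) -> count=0 queue=[] holders={T5}
Step 2: wait(T2) -> count=0 queue=[T2] holders={T5}
Step 3: wait(T3) -> count=0 queue=[T2,T3] holders={T5}
Step 4: signal(T5) -> count=0 queue=[T3] holders={T2}
Step 5: signal(T2) -> count=0 queue=[] holders={T3}
Step 6: signal(T3) -> count=1 queue=[] holders={none}
Step 7: wait(T1) -> count=0 queue=[] holders={T1}
Step 8: wait(T3) -> count=0 queue=[T3] holders={T1}
Step 9: signal(T1) -> count=0 queue=[] holders={T3}
Step 10: wait(T5) -> count=0 queue=[T5] holders={T3}
Step 11: signal(T3) -> count=0 queue=[] holders={T5}
Step 12: signal(T5) -> count=1 queue=[] holders={none}
Step 13: wait(T4) -> count=0 queue=[] holders={T4}
Step 14: wait(T5) -> count=0 queue=[T5] holders={T4}
Step 15: signal(T4) -> count=0 queue=[] holders={T5}
Step 16: signal(T5) -> count=1 queue=[] holders={none}
Step 17: wait(T4) -> count=0 queue=[] holders={T4}
Step 18: signal(T4) -> count=1 queue=[] holders={none}
Step 19: wait(T1) -> count=0 queue=[] holders={T1}
Final holders: {T1} -> T4 not in holders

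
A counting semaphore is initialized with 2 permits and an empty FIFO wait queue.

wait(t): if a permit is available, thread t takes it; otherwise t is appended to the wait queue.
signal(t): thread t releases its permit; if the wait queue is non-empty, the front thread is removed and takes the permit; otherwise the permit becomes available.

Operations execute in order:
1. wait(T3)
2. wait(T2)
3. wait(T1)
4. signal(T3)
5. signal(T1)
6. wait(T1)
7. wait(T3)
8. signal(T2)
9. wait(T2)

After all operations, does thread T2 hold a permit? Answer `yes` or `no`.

Answer: no

Derivation:
Step 1: wait(T3) -> count=1 queue=[] holders={T3}
Step 2: wait(T2) -> count=0 queue=[] holders={T2,T3}
Step 3: wait(T1) -> count=0 queue=[T1] holders={T2,T3}
Step 4: signal(T3) -> count=0 queue=[] holders={T1,T2}
Step 5: signal(T1) -> count=1 queue=[] holders={T2}
Step 6: wait(T1) -> count=0 queue=[] holders={T1,T2}
Step 7: wait(T3) -> count=0 queue=[T3] holders={T1,T2}
Step 8: signal(T2) -> count=0 queue=[] holders={T1,T3}
Step 9: wait(T2) -> count=0 queue=[T2] holders={T1,T3}
Final holders: {T1,T3} -> T2 not in holders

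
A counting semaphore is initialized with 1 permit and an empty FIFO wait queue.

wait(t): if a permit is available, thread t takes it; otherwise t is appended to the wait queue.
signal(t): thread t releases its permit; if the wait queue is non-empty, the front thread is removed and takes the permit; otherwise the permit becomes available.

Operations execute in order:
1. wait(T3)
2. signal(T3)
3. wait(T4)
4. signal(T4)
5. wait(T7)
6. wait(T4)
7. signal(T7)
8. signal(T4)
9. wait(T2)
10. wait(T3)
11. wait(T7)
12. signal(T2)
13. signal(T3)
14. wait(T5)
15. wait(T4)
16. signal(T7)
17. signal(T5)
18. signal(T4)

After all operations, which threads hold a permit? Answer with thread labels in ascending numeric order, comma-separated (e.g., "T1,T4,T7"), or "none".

Step 1: wait(T3) -> count=0 queue=[] holders={T3}
Step 2: signal(T3) -> count=1 queue=[] holders={none}
Step 3: wait(T4) -> count=0 queue=[] holders={T4}
Step 4: signal(T4) -> count=1 queue=[] holders={none}
Step 5: wait(T7) -> count=0 queue=[] holders={T7}
Step 6: wait(T4) -> count=0 queue=[T4] holders={T7}
Step 7: signal(T7) -> count=0 queue=[] holders={T4}
Step 8: signal(T4) -> count=1 queue=[] holders={none}
Step 9: wait(T2) -> count=0 queue=[] holders={T2}
Step 10: wait(T3) -> count=0 queue=[T3] holders={T2}
Step 11: wait(T7) -> count=0 queue=[T3,T7] holders={T2}
Step 12: signal(T2) -> count=0 queue=[T7] holders={T3}
Step 13: signal(T3) -> count=0 queue=[] holders={T7}
Step 14: wait(T5) -> count=0 queue=[T5] holders={T7}
Step 15: wait(T4) -> count=0 queue=[T5,T4] holders={T7}
Step 16: signal(T7) -> count=0 queue=[T4] holders={T5}
Step 17: signal(T5) -> count=0 queue=[] holders={T4}
Step 18: signal(T4) -> count=1 queue=[] holders={none}
Final holders: none

Answer: none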